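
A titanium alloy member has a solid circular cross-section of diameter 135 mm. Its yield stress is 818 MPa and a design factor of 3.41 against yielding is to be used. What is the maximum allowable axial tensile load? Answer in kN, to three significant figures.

σ_allow = 818/3.41 = 239.9 MPa.
A = πd²/4 = π×135²/4 = 14310 mm².
F_allow = σ_allow × A = 239.9×14310 = 3.434×10^6 N.

F_allow = 3430 kN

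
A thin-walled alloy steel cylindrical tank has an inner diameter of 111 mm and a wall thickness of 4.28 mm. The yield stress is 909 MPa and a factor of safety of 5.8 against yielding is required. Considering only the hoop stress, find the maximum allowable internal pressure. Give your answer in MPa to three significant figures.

σ_allow = 909/5.8 = 156.7 MPa.
σ_h = pD/(2t) → p_allow = 2σ_allow t/D = 2×156.7×4.28/111 = 12.09 MPa.

p_allow = 12.1 MPa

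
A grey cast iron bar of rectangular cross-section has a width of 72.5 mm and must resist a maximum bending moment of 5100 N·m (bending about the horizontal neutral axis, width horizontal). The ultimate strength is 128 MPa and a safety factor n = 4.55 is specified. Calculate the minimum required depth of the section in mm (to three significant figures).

σ_allow = 128/4.55 = 28.13 MPa.
For a rectangular section σ = 6M/(bh²), so h² = 6M/(b σ_allow) = 6×5100000/(72.5×28.13) = 15000 mm².
h = 122.5 mm.

h = 122 mm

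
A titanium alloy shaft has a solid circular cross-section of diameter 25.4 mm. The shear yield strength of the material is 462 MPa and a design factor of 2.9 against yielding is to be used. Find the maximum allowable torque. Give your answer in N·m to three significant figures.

T_allow = 513 N·m

τ_allow = 462/2.9 = 159.3 MPa.
For a solid shaft T_allow = τ_allow·πd³/16; πd³/16 = π×25.4³/16 = 3218 mm³.
T_allow = 159.3×3218 = 512600 N·mm = 512.6 N·m.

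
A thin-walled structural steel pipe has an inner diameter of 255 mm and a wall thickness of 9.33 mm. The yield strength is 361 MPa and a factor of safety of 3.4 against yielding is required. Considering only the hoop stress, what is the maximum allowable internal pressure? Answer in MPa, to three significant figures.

σ_allow = 361/3.4 = 106.2 MPa.
σ_h = pD/(2t) → p_allow = 2σ_allow t/D = 2×106.2×9.33/255 = 7.770 MPa.

p_allow = 7.77 MPa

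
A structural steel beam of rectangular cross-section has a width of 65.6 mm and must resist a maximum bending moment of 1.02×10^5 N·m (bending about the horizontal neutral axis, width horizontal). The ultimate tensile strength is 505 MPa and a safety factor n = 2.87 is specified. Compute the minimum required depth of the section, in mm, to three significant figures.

σ_allow = 505/2.87 = 176.0 MPa.
For a rectangular section σ = 6M/(bh²), so h² = 6M/(b σ_allow) = 6×1.0200×10^8/(65.6×176.0) = 53020 mm².
h = 230.3 mm.

h = 230 mm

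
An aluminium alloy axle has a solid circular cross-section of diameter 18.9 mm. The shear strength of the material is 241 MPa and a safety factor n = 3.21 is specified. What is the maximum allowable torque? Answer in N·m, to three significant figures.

T_allow = 99.5 N·m

τ_allow = 241/3.21 = 75.08 MPa.
For a solid shaft T_allow = τ_allow·πd³/16; πd³/16 = π×18.9³/16 = 1326 mm³.
T_allow = 75.08×1326 = 99520 N·mm = 99.52 N·m.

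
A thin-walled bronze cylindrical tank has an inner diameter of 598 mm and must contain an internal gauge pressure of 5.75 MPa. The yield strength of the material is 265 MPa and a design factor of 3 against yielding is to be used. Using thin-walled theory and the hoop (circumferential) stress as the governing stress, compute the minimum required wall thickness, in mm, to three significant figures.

t = 19.5 mm

σ_allow = 265/3 = 88.33 MPa.
Hoop stress σ_h = pD/(2t), so t = pD/(2σ_allow) = 5.75×598/(2×88.33) = 19.46 mm.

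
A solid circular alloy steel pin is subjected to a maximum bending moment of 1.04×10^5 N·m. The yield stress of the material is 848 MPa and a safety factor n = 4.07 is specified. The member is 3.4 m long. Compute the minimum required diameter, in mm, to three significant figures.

d = 172 mm

σ_allow = 848/4.07 = 208.4 MPa.
For a solid circular section σ = 32M/(πd³), so d³ = 32M/(π σ_allow) = 32×1.0400×10^8/(π×208.4) = 5.084×10^6 mm³.
d = 172.0 mm.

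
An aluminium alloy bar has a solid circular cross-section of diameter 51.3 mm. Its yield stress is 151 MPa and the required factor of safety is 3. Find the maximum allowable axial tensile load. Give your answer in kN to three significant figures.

σ_allow = 151/3 = 50.33 MPa.
A = πd²/4 = π×51.3²/4 = 2067 mm².
F_allow = σ_allow × A = 50.33×2067 = 104000 N.

F_allow = 104 kN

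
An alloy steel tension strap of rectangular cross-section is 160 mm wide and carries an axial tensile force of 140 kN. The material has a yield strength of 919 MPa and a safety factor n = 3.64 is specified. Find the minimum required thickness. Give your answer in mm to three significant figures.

σ_allow = 919/3.64 = 252.5 MPa.
Required area A = F/σ_allow = 140000/252.5 = 554.5 mm².
t = A/w = 554.5/160 = 3.466 mm.

t = 3.47 mm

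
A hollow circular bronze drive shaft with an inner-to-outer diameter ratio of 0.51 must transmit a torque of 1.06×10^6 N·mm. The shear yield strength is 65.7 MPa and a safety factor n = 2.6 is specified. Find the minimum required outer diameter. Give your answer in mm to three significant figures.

d_o = 61.2 mm

τ_allow = 65.7/2.6 = 25.27 MPa.
For a hollow shaft τ = 16T/[πd_o³(1−k⁴)] with k = 0.51, so 1−k⁴ = 0.9323.
d_o³ = 16T/[π τ_allow (1−k⁴)] = 16×1060000/(π×25.27×0.9323) = 229100 mm³.
d_o = 61.19 mm.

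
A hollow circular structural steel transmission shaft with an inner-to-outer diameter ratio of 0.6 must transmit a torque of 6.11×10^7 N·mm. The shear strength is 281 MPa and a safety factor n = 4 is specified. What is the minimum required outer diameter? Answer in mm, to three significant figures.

τ_allow = 281/4 = 70.25 MPa.
For a hollow shaft τ = 16T/[πd_o³(1−k⁴)] with k = 0.6, so 1−k⁴ = 0.8704.
d_o³ = 16T/[π τ_allow (1−k⁴)] = 16×6.1100×10^7/(π×70.25×0.8704) = 5.089×10^6 mm³.
d_o = 172.0 mm.

d_o = 172 mm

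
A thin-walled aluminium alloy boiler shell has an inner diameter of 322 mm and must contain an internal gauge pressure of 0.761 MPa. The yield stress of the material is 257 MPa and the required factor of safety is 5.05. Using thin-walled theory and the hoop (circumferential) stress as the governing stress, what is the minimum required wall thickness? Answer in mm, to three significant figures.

t = 2.41 mm

σ_allow = 257/5.05 = 50.89 MPa.
Hoop stress σ_h = pD/(2t), so t = pD/(2σ_allow) = 0.761×322/(2×50.89) = 2.408 mm.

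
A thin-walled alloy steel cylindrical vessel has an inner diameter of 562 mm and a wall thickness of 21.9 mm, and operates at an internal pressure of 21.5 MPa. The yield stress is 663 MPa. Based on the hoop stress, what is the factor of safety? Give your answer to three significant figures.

σ_h = pD/(2t) = 21.5×562/(2×21.9) = 275.9 MPa.
n = 663/275.9 = 2.403.

n = 2.40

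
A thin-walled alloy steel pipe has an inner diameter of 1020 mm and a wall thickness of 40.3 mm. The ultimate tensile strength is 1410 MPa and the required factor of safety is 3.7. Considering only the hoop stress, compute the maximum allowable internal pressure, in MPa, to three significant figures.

σ_allow = 1410/3.7 = 381.1 MPa.
σ_h = pD/(2t) → p_allow = 2σ_allow t/D = 2×381.1×40.3/1020 = 30.11 MPa.

p_allow = 30.1 MPa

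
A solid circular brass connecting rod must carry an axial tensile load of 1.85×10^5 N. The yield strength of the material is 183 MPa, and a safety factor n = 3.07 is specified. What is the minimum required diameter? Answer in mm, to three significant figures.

Allowable stress σ_allow = 183/3.07 = 59.61 MPa.
Required area A = F/σ_allow = 185000/59.61 = 3104 mm².
A = πd²/4 → d = √(4A/π) = 62.86 mm.

d = 62.9 mm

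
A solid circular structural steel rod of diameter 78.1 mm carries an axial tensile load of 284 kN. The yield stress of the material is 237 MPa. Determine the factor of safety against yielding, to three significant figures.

n = 4.00

A = πd²/4 = 4791 mm².
σ = F/A = 284000/4791 = 59.28 MPa.
n = 237/59.28 = 3.998.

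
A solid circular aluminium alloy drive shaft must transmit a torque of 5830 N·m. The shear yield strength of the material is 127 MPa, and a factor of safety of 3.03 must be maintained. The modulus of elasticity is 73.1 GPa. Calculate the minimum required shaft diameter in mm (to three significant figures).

Allowable shear stress τ_allow = 127/3.03 = 41.91 MPa.
For a solid shaft τ = 16T/(πd³), so d³ = 16T/(π τ_allow) = 16×5830000/(π×41.91) = 708400 mm³.
d = (708400)^(1/3) = 89.14 mm.

d = 89.1 mm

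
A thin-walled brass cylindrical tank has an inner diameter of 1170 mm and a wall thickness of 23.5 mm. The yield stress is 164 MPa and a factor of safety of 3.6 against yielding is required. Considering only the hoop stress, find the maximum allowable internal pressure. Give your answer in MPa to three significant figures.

p_allow = 1.83 MPa

σ_allow = 164/3.6 = 45.56 MPa.
σ_h = pD/(2t) → p_allow = 2σ_allow t/D = 2×45.56×23.5/1170 = 1.830 MPa.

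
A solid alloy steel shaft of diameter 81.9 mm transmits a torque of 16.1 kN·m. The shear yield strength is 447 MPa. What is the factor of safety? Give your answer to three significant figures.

n = 2.99

τ = 16T/(πd³) = 16×1.6100×10^7/(π×81.9³) = 149.3 MPa.
n = τ_limit/τ = 447/149.3 = 2.995.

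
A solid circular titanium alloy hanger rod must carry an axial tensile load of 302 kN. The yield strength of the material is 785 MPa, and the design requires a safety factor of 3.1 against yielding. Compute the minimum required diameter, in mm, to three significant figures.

d = 39.0 mm

Allowable stress σ_allow = 785/3.1 = 253.2 MPa.
Required area A = F/σ_allow = 302000/253.2 = 1193 mm².
A = πd²/4 → d = √(4A/π) = 38.97 mm.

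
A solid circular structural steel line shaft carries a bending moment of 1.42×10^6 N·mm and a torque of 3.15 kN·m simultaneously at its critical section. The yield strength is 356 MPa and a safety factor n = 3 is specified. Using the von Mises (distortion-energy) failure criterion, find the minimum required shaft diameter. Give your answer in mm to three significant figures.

d = 64.1 mm

σ_allow = σ_y/n = 356/3 = 118.7 MPa.
For a solid shaft σ_b = 32M/(πd³) and τ = 16T/(πd³), so the von Mises stress is σ' = (16/πd³)·√(4M²+3T²).
√(4M²+3T²) = √(4×(1.420×10^6)² + 3×(3.150×10^6)²) = 6.151×10^6 N·mm.
d³ = 16×6.151×10^6/(π×118.7) = 264000 mm³.
d = 64.15 mm.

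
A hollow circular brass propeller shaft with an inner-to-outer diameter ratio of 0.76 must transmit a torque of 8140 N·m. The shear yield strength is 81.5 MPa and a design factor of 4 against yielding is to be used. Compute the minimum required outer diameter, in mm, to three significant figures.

d_o = 145 mm

τ_allow = 81.5/4 = 20.38 MPa.
For a hollow shaft τ = 16T/[πd_o³(1−k⁴)] with k = 0.76, so 1−k⁴ = 0.6664.
d_o³ = 16T/[π τ_allow (1−k⁴)] = 16×8140000/(π×20.38×0.6664) = 3.053×10^6 mm³.
d_o = 145.1 mm.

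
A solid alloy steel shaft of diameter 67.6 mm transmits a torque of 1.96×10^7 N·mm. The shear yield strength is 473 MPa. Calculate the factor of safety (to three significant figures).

τ = 16T/(πd³) = 16×1.9600×10^7/(π×67.6³) = 323.1 MPa.
n = τ_limit/τ = 473/323.1 = 1.464.

n = 1.46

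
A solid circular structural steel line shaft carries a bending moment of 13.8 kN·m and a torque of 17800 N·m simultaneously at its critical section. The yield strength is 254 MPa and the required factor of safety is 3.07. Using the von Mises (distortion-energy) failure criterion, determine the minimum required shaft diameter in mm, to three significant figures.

σ_allow = σ_y/n = 254/3.07 = 82.74 MPa.
For a solid shaft σ_b = 32M/(πd³) and τ = 16T/(πd³), so the von Mises stress is σ' = (16/πd³)·√(4M²+3T²).
√(4M²+3T²) = √(4×(1.380×10^7)² + 3×(1.780×10^7)²) = 4.138×10^7 N·mm.
d³ = 16×4.138×10^7/(π×82.74) = 2.547×10^6 mm³.
d = 136.6 mm.

d = 137 mm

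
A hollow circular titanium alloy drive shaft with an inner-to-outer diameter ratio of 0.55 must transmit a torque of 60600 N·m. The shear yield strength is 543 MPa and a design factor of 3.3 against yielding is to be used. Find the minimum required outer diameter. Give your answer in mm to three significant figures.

d_o = 127 mm

τ_allow = 543/3.3 = 164.5 MPa.
For a hollow shaft τ = 16T/[πd_o³(1−k⁴)] with k = 0.55, so 1−k⁴ = 0.9085.
d_o³ = 16T/[π τ_allow (1−k⁴)] = 16×6.0600×10^7/(π×164.5×0.9085) = 2.065×10^6 mm³.
d_o = 127.3 mm.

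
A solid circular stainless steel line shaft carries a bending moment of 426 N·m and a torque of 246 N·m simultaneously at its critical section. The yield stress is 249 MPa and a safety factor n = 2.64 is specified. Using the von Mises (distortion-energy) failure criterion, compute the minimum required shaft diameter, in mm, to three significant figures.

σ_allow = σ_y/n = 249/2.64 = 94.32 MPa.
For a solid shaft σ_b = 32M/(πd³) and τ = 16T/(πd³), so the von Mises stress is σ' = (16/πd³)·√(4M²+3T²).
√(4M²+3T²) = √(4×(426000)² + 3×(246000)²) = 952600 N·mm.
d³ = 16×952600/(π×94.32) = 51440 mm³.
d = 37.19 mm.

d = 37.2 mm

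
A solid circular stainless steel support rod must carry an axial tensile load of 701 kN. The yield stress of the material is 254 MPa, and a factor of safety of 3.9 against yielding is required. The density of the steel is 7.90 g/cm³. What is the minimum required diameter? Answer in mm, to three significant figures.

Allowable stress σ_allow = 254/3.9 = 65.13 MPa.
Required area A = F/σ_allow = 701000/65.13 = 10760 mm².
A = πd²/4 → d = √(4A/π) = 117.1 mm.

d = 117 mm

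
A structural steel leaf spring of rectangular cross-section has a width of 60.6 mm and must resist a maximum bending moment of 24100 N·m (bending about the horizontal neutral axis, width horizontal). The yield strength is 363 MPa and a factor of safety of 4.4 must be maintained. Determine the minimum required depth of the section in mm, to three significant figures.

σ_allow = 363/4.4 = 82.50 MPa.
For a rectangular section σ = 6M/(bh²), so h² = 6M/(b σ_allow) = 6×2.4100×10^7/(60.6×82.50) = 28920 mm².
h = 170.1 mm.

h = 170 mm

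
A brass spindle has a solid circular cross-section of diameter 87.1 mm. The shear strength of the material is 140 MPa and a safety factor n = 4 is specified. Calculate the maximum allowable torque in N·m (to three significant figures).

T_allow = 4540 N·m

τ_allow = 140/4 = 35.00 MPa.
For a solid shaft T_allow = τ_allow·πd³/16; πd³/16 = π×87.1³/16 = 129700 mm³.
T_allow = 35.00×129700 = 4.541×10^6 N·mm = 4541 N·m.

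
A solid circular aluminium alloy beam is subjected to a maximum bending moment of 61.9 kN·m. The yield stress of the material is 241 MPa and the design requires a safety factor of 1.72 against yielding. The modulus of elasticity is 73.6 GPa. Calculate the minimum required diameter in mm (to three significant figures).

d = 165 mm

σ_allow = 241/1.72 = 140.1 MPa.
For a solid circular section σ = 32M/(πd³), so d³ = 32M/(π σ_allow) = 32×6.1900×10^7/(π×140.1) = 4.500×10^6 mm³.
d = 165.1 mm.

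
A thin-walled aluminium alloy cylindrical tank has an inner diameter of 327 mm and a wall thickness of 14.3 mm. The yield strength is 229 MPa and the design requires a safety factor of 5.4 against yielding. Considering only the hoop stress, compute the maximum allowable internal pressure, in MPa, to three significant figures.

p_allow = 3.71 MPa

σ_allow = 229/5.4 = 42.41 MPa.
σ_h = pD/(2t) → p_allow = 2σ_allow t/D = 2×42.41×14.3/327 = 3.709 MPa.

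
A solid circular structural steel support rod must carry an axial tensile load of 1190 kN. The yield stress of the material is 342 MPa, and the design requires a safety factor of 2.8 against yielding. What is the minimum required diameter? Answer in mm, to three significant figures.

Allowable stress σ_allow = 342/2.8 = 122.1 MPa.
Required area A = F/σ_allow = 1190000/122.1 = 9743 mm².
A = πd²/4 → d = √(4A/π) = 111.4 mm.

d = 111 mm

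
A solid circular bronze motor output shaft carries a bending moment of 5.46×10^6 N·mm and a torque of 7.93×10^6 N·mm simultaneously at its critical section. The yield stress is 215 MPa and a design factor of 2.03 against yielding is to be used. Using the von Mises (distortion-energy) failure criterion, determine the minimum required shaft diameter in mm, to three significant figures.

d = 94.5 mm

σ_allow = σ_y/n = 215/2.03 = 105.9 MPa.
For a solid shaft σ_b = 32M/(πd³) and τ = 16T/(πd³), so the von Mises stress is σ' = (16/πd³)·√(4M²+3T²).
√(4M²+3T²) = √(4×(5.460×10^6)² + 3×(7.930×10^6)²) = 1.755×10^7 N·mm.
d³ = 16×1.755×10^7/(π×105.9) = 843800 mm³.
d = 94.50 mm.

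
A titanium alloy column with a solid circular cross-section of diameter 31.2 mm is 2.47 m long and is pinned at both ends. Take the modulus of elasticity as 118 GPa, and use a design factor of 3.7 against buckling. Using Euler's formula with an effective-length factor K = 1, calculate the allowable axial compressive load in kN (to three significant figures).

P_allow = 2.40 kN

I = πd⁴/64 = π×31.2⁴/64 = 46510 mm⁴.
Effective length L_e = KL = 1×2.47 m = 2470 mm.
Euler critical load P_cr = π²EI/L_e² = π²×118000×46510/2470² = 8879 N.
P_allow = P_cr/n = 8879/3.7 = 2400 N.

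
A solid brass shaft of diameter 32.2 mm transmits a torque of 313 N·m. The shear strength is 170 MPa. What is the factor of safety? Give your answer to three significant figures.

τ = 16T/(πd³) = 16×313000/(π×32.2³) = 47.75 MPa.
n = τ_limit/τ = 170/47.75 = 3.560.

n = 3.56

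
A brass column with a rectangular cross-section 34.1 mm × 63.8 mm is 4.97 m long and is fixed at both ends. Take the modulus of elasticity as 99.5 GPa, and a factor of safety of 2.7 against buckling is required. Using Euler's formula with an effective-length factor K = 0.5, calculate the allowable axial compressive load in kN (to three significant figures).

Buckling occurs about the weak axis: I_min = h·b³/12 = 63.8×34.1³/12 = 210800 mm⁴ (b = 34.1 mm is the smaller dimension).
Effective length L_e = KL = 0.5×4.97 m = 2485 mm.
Euler critical load P_cr = π²EI/L_e² = π²×99500×210800/2485² = 33530 N.
P_allow = P_cr/n = 33530/2.7 = 12420 N.

P_allow = 12.4 kN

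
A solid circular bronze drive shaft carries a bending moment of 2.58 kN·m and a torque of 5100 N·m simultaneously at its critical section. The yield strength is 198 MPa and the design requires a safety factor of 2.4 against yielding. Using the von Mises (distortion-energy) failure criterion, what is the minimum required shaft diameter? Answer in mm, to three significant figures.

d = 85.8 mm

σ_allow = σ_y/n = 198/2.4 = 82.50 MPa.
For a solid shaft σ_b = 32M/(πd³) and τ = 16T/(πd³), so the von Mises stress is σ' = (16/πd³)·√(4M²+3T²).
√(4M²+3T²) = √(4×(2.580×10^6)² + 3×(5.100×10^6)²) = 1.023×10^7 N·mm.
d³ = 16×1.023×10^7/(π×82.50) = 631500 mm³.
d = 85.80 mm.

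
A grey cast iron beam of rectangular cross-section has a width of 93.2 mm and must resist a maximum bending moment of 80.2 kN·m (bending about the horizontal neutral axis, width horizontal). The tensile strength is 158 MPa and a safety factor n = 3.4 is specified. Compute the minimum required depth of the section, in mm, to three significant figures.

σ_allow = 158/3.4 = 46.47 MPa.
For a rectangular section σ = 6M/(bh²), so h² = 6M/(b σ_allow) = 6×8.0200×10^7/(93.2×46.47) = 111100 mm².
h = 333.3 mm.

h = 333 mm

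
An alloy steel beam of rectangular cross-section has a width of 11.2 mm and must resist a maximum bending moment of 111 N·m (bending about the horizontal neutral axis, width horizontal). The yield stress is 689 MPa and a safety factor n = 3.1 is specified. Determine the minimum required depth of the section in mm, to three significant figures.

σ_allow = 689/3.1 = 222.3 MPa.
For a rectangular section σ = 6M/(bh²), so h² = 6M/(b σ_allow) = 6×111000/(11.2×222.3) = 267.5 mm².
h = 16.36 mm.

h = 16.4 mm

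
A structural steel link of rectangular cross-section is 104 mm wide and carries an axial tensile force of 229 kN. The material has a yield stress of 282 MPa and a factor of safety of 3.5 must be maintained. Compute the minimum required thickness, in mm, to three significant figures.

t = 27.3 mm

σ_allow = 282/3.5 = 80.57 MPa.
Required area A = F/σ_allow = 229000/80.57 = 2842 mm².
t = A/w = 2842/104 = 27.33 mm.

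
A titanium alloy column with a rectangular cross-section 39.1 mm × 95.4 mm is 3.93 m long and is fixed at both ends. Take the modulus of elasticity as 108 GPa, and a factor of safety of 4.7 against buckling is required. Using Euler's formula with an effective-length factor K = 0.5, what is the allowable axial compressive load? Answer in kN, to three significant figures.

Buckling occurs about the weak axis: I_min = h·b³/12 = 95.4×39.1³/12 = 475200 mm⁴ (b = 39.1 mm is the smaller dimension).
Effective length L_e = KL = 0.5×3.93 m = 1965 mm.
Euler critical load P_cr = π²EI/L_e² = π²×108000×475200/1965² = 131200 N.
P_allow = P_cr/n = 131200/4.7 = 27910 N.

P_allow = 27.9 kN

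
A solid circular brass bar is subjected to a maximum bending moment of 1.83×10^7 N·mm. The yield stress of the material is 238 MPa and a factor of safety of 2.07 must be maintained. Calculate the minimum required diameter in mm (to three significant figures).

d = 117 mm

σ_allow = 238/2.07 = 115.0 MPa.
For a solid circular section σ = 32M/(πd³), so d³ = 32M/(π σ_allow) = 32×1.8300×10^7/(π×115.0) = 1.621×10^6 mm³.
d = 117.5 mm.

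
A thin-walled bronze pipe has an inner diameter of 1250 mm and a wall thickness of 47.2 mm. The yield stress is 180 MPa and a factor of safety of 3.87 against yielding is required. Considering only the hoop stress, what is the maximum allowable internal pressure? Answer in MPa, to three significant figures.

σ_allow = 180/3.87 = 46.51 MPa.
σ_h = pD/(2t) → p_allow = 2σ_allow t/D = 2×46.51×47.2/1250 = 3.513 MPa.

p_allow = 3.51 MPa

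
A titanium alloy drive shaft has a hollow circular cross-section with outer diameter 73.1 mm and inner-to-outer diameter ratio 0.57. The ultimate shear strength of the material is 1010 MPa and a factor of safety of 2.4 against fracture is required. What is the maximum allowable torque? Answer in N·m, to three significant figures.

τ_allow = 1010/2.4 = 420.8 MPa.
For a hollow shaft T_allow = τ_allow·πd_o³(1−k⁴)/16 with 1−k⁴ = 0.8944, so πd_o³(1−k⁴)/16 = 68600 mm³.
T_allow = 420.8×68600 = 2.887×10^7 N·mm = 28870 N·m.

T_allow = 28900 N·m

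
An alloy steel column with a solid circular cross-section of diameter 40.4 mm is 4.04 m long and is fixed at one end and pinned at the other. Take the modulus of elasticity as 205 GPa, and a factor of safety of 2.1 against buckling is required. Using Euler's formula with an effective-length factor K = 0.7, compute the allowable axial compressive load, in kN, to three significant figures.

P_allow = 15.8 kN

I = πd⁴/64 = π×40.4⁴/64 = 130800 mm⁴.
Effective length L_e = KL = 0.7×4.04 m = 2828 mm.
Euler critical load P_cr = π²EI/L_e² = π²×205000×130800/2828² = 33080 N.
P_allow = P_cr/n = 33080/2.1 = 15750 N.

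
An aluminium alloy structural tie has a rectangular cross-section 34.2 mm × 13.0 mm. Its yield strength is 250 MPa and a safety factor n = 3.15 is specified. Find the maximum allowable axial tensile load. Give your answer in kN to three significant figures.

σ_allow = 250/3.15 = 79.37 MPa.
A = 34.2×13.0 = 444.6 mm².
F_allow = σ_allow × A = 79.37×444.6 = 35290 N.

F_allow = 35.3 kN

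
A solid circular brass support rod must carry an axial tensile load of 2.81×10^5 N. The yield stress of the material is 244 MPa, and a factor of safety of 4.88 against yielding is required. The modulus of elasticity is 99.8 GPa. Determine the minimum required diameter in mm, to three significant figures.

Allowable stress σ_allow = 244/4.88 = 50.00 MPa.
Required area A = F/σ_allow = 281000/50.00 = 5620 mm².
A = πd²/4 → d = √(4A/π) = 84.59 mm.

d = 84.6 mm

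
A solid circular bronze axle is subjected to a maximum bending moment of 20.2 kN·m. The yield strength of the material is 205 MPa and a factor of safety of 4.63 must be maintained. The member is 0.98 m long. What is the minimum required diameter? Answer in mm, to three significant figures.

σ_allow = 205/4.63 = 44.28 MPa.
For a solid circular section σ = 32M/(πd³), so d³ = 32M/(π σ_allow) = 32×2.0200×10^7/(π×44.28) = 4.647×10^6 mm³.
d = 166.9 mm.

d = 167 mm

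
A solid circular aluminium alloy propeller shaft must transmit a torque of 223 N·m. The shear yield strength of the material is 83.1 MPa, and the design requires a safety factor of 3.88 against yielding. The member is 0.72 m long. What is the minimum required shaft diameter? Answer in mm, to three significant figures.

Allowable shear stress τ_allow = 83.1/3.88 = 21.42 MPa.
For a solid shaft τ = 16T/(πd³), so d³ = 16T/(π τ_allow) = 16×223000/(π×21.42) = 53030 mm³.
d = (53030)^(1/3) = 37.57 mm.

d = 37.6 mm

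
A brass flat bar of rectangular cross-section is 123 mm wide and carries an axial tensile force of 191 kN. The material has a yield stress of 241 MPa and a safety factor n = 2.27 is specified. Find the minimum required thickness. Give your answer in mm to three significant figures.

t = 14.6 mm

σ_allow = 241/2.27 = 106.2 MPa.
Required area A = F/σ_allow = 191000/106.2 = 1799 mm².
t = A/w = 1799/123 = 14.63 mm.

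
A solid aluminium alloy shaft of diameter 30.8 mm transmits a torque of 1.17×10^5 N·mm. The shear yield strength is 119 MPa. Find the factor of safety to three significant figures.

τ = 16T/(πd³) = 16×117000/(π×30.8³) = 20.39 MPa.
n = τ_limit/τ = 119/20.39 = 5.835.

n = 5.84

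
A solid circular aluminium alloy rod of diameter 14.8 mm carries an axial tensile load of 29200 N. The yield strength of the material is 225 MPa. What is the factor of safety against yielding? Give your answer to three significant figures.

n = 1.33

A = πd²/4 = 172.0 mm².
σ = F/A = 29200/172.0 = 169.7 MPa.
n = 225/169.7 = 1.326.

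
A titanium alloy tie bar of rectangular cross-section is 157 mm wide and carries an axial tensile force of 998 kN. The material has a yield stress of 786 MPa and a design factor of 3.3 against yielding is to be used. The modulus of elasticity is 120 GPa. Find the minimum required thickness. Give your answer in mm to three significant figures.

σ_allow = 786/3.3 = 238.2 MPa.
Required area A = F/σ_allow = 998000/238.2 = 4190 mm².
t = A/w = 4190/157 = 26.69 mm.

t = 26.7 mm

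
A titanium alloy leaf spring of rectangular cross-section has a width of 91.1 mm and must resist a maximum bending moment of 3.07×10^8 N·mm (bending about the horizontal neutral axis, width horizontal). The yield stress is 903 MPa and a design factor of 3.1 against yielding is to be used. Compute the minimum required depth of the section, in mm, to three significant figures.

h = 263 mm

σ_allow = 903/3.1 = 291.3 MPa.
For a rectangular section σ = 6M/(bh²), so h² = 6M/(b σ_allow) = 6×3.0700×10^8/(91.1×291.3) = 69410 mm².
h = 263.5 mm.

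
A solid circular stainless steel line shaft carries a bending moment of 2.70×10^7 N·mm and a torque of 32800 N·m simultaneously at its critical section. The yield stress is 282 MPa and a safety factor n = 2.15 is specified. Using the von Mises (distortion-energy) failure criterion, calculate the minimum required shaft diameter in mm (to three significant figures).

σ_allow = σ_y/n = 282/2.15 = 131.2 MPa.
For a solid shaft σ_b = 32M/(πd³) and τ = 16T/(πd³), so the von Mises stress is σ' = (16/πd³)·√(4M²+3T²).
√(4M²+3T²) = √(4×(2.700×10^7)² + 3×(3.280×10^7)²) = 7.838×10^7 N·mm.
d³ = 16×7.838×10^7/(π×131.2) = 3.043×10^6 mm³.
d = 144.9 mm.

d = 145 mm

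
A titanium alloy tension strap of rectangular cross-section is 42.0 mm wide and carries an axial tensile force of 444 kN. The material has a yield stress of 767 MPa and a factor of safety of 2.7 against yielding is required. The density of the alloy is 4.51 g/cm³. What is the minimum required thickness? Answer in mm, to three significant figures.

σ_allow = 767/2.7 = 284.1 MPa.
Required area A = F/σ_allow = 444000/284.1 = 1563 mm².
t = A/w = 1563/42.0 = 37.21 mm.

t = 37.2 mm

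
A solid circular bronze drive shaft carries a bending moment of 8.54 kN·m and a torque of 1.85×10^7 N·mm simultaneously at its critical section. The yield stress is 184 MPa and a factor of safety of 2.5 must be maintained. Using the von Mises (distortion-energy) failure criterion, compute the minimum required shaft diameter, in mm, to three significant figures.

σ_allow = σ_y/n = 184/2.5 = 73.60 MPa.
For a solid shaft σ_b = 32M/(πd³) and τ = 16T/(πd³), so the von Mises stress is σ' = (16/πd³)·√(4M²+3T²).
√(4M²+3T²) = √(4×(8.540×10^6)² + 3×(1.850×10^7)²) = 3.631×10^7 N·mm.
d³ = 16×3.631×10^7/(π×73.60) = 2.513×10^6 mm³.
d = 135.9 mm.

d = 136 mm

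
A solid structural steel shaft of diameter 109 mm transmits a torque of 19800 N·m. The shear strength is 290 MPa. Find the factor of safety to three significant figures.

τ = 16T/(πd³) = 16×1.9800×10^7/(π×109³) = 77.87 MPa.
n = τ_limit/τ = 290/77.87 = 3.724.

n = 3.72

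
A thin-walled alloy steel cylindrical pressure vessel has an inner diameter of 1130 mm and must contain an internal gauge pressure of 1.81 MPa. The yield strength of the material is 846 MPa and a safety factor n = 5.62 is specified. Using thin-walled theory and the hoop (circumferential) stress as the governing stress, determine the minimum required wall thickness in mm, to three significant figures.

σ_allow = 846/5.62 = 150.5 MPa.
Hoop stress σ_h = pD/(2t), so t = pD/(2σ_allow) = 1.81×1130/(2×150.5) = 6.793 mm.

t = 6.79 mm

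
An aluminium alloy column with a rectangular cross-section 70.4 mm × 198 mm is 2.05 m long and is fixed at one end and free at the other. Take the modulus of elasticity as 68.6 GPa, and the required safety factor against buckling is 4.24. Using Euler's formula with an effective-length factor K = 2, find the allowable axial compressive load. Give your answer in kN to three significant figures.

Buckling occurs about the weak axis: I_min = h·b³/12 = 198×70.4³/12 = 5.757×10^6 mm⁴ (b = 70.4 mm is the smaller dimension).
Effective length L_e = KL = 2×2.05 m = 4100 mm.
Euler critical load P_cr = π²EI/L_e² = π²×68600×5.757×10^6/4100² = 231900 N.
P_allow = P_cr/n = 231900/4.24 = 54690 N.

P_allow = 54.7 kN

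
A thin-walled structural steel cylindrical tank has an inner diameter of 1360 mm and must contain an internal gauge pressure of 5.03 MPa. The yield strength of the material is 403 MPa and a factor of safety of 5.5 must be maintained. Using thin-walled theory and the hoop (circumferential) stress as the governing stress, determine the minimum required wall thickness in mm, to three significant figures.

t = 46.7 mm

σ_allow = 403/5.5 = 73.27 MPa.
Hoop stress σ_h = pD/(2t), so t = pD/(2σ_allow) = 5.03×1360/(2×73.27) = 46.68 mm.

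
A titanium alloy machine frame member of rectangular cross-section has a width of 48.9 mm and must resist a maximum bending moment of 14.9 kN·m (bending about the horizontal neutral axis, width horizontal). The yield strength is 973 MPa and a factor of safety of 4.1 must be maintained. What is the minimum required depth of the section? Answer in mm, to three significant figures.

σ_allow = 973/4.1 = 237.3 MPa.
For a rectangular section σ = 6M/(bh²), so h² = 6M/(b σ_allow) = 6×1.4900×10^7/(48.9×237.3) = 7704 mm².
h = 87.77 mm.

h = 87.8 mm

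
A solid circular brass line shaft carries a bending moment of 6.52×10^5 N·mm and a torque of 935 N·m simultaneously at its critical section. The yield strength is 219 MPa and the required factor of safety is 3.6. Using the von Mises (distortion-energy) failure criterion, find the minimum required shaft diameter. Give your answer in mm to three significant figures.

d = 55.8 mm

σ_allow = σ_y/n = 219/3.6 = 60.83 MPa.
For a solid shaft σ_b = 32M/(πd³) and τ = 16T/(πd³), so the von Mises stress is σ' = (16/πd³)·√(4M²+3T²).
√(4M²+3T²) = √(4×(652000)² + 3×(935000)²) = 2.079×10^6 N·mm.
d³ = 16×2.079×10^6/(π×60.83) = 174100 mm³.
d = 55.84 mm.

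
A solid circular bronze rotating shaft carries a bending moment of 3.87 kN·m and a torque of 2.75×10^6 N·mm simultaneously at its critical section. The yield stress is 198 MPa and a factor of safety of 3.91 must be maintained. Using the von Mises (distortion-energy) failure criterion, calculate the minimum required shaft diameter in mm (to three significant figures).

d = 97.0 mm

σ_allow = σ_y/n = 198/3.91 = 50.64 MPa.
For a solid shaft σ_b = 32M/(πd³) and τ = 16T/(πd³), so the von Mises stress is σ' = (16/πd³)·√(4M²+3T²).
√(4M²+3T²) = √(4×(3.870×10^6)² + 3×(2.750×10^6)²) = 9.088×10^6 N·mm.
d³ = 16×9.088×10^6/(π×50.64) = 914000 mm³.
d = 97.05 mm.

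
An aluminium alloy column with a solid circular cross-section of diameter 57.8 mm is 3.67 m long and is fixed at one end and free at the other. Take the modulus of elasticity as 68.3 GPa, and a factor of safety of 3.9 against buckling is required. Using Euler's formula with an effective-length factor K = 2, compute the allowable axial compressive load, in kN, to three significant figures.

I = πd⁴/64 = π×57.8⁴/64 = 547900 mm⁴.
Effective length L_e = KL = 2×3.67 m = 7340 mm.
Euler critical load P_cr = π²EI/L_e² = π²×68300×547900/7340² = 6855 N.
P_allow = P_cr/n = 6855/3.9 = 1758 N.

P_allow = 1.76 kN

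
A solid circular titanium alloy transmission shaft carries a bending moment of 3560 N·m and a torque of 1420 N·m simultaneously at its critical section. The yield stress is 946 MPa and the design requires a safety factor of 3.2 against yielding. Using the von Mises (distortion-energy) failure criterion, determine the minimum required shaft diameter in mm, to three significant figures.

σ_allow = σ_y/n = 946/3.2 = 295.6 MPa.
For a solid shaft σ_b = 32M/(πd³) and τ = 16T/(πd³), so the von Mises stress is σ' = (16/πd³)·√(4M²+3T²).
√(4M²+3T²) = √(4×(3.560×10^6)² + 3×(1.420×10^6)²) = 7.533×10^6 N·mm.
d³ = 16×7.533×10^6/(π×295.6) = 129800 mm³.
d = 50.63 mm.

d = 50.6 mm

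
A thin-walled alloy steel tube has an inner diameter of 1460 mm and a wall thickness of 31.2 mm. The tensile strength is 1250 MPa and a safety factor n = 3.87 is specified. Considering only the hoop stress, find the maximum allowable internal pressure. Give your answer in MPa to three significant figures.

p_allow = 13.8 MPa

σ_allow = 1250/3.87 = 323.0 MPa.
σ_h = pD/(2t) → p_allow = 2σ_allow t/D = 2×323.0×31.2/1460 = 13.80 MPa.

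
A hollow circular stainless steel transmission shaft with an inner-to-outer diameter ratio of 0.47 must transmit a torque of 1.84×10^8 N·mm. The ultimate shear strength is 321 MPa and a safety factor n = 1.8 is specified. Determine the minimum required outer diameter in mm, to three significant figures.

τ_allow = 321/1.8 = 178.3 MPa.
For a hollow shaft τ = 16T/[πd_o³(1−k⁴)] with k = 0.47, so 1−k⁴ = 0.9512.
d_o³ = 16T/[π τ_allow (1−k⁴)] = 16×1.8400×10^8/(π×178.3×0.9512) = 5.524×10^6 mm³.
d_o = 176.8 mm.

d_o = 177 mm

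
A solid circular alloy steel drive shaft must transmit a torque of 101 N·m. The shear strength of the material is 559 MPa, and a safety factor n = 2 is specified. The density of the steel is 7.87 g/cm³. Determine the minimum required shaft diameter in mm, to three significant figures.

d = 12.3 mm

Allowable shear stress τ_allow = 559/2 = 279.5 MPa.
For a solid shaft τ = 16T/(πd³), so d³ = 16T/(π τ_allow) = 16×101000/(π×279.5) = 1840 mm³.
d = (1840)^(1/3) = 12.25 mm.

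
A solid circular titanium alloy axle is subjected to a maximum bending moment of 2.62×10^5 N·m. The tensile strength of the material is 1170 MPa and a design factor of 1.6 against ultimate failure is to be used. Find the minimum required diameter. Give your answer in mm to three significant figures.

d = 154 mm

σ_allow = 1170/1.6 = 731.2 MPa.
For a solid circular section σ = 32M/(πd³), so d³ = 32M/(π σ_allow) = 32×2.6200×10^8/(π×731.2) = 3.650×10^6 mm³.
d = 154.0 mm.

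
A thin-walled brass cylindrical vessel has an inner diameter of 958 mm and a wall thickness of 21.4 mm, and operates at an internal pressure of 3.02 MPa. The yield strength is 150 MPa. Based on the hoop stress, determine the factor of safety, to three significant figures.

n = 2.22

σ_h = pD/(2t) = 3.02×958/(2×21.4) = 67.60 MPa.
n = 150/67.60 = 2.219.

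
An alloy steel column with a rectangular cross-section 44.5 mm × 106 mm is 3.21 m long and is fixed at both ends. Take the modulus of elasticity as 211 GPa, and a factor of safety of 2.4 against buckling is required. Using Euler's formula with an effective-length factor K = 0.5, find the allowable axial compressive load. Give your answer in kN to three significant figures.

P_allow = 262 kN

Buckling occurs about the weak axis: I_min = h·b³/12 = 106×44.5³/12 = 778400 mm⁴ (b = 44.5 mm is the smaller dimension).
Effective length L_e = KL = 0.5×3.21 m = 1605 mm.
Euler critical load P_cr = π²EI/L_e² = π²×211000×778400/1605² = 629300 N.
P_allow = P_cr/n = 629300/2.4 = 262200 N.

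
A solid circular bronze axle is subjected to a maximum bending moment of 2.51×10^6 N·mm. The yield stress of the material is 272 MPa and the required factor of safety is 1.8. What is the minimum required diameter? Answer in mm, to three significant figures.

σ_allow = 272/1.8 = 151.1 MPa.
For a solid circular section σ = 32M/(πd³), so d³ = 32M/(π σ_allow) = 32×2510000/(π×151.1) = 169200 mm³.
d = 55.31 mm.

d = 55.3 mm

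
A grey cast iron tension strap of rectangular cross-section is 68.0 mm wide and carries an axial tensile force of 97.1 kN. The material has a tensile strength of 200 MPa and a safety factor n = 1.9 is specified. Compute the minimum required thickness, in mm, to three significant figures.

σ_allow = 200/1.9 = 105.3 MPa.
Required area A = F/σ_allow = 97100/105.3 = 922.4 mm².
t = A/w = 922.4/68.0 = 13.57 mm.

t = 13.6 mm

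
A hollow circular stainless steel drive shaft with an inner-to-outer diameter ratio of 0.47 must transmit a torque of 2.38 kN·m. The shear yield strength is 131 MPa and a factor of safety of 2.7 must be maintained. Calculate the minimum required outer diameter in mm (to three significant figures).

d_o = 64.0 mm

τ_allow = 131/2.7 = 48.52 MPa.
For a hollow shaft τ = 16T/[πd_o³(1−k⁴)] with k = 0.47, so 1−k⁴ = 0.9512.
d_o³ = 16T/[π τ_allow (1−k⁴)] = 16×2380000/(π×48.52×0.9512) = 262600 mm³.
d_o = 64.04 mm.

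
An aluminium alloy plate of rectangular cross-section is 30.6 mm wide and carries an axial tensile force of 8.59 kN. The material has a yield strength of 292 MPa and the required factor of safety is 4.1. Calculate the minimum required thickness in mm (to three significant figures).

t = 3.94 mm

σ_allow = 292/4.1 = 71.22 MPa.
Required area A = F/σ_allow = 8590.0/71.22 = 120.6 mm².
t = A/w = 120.6/30.6 = 3.942 mm.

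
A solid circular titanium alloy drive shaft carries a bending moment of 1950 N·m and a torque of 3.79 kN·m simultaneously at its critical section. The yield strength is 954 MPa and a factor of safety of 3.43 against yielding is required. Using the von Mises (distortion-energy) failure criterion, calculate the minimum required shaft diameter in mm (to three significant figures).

d = 51.9 mm

σ_allow = σ_y/n = 954/3.43 = 278.1 MPa.
For a solid shaft σ_b = 32M/(πd³) and τ = 16T/(πd³), so the von Mises stress is σ' = (16/πd³)·√(4M²+3T²).
√(4M²+3T²) = √(4×(1.950×10^6)² + 3×(3.790×10^6)²) = 7.636×10^6 N·mm.
d³ = 16×7.636×10^6/(π×278.1) = 139800 mm³.
d = 51.90 mm.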